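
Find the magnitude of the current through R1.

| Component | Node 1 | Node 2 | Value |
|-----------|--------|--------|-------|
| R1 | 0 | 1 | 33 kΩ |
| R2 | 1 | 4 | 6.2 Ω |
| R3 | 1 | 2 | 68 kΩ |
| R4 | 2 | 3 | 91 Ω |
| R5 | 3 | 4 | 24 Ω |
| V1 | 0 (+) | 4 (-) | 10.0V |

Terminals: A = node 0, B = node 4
Nodal analysis, taking node 4 as the 0 V reference.
Source V1 fixes V_0 = 10 V.
KCL at each unknown node (sum of currents leaving = 0; resistances in Ω):
  Node 1: (V_1 - 10)/33000 + (V_1 - 0)/6.2 + (V_1 - V_2)/68000 = 0
  Node 2: (V_2 - V_1)/68000 + (V_2 - V_3)/91 = 0
  Node 3: (V_3 - V_2)/91 + (V_3 - 0)/24 = 0
Collecting terms (coefficients in siemens):
  0.1613·V_1 - 0.00001471·V_2 = 0.000303
  0.011·V_2 - 0.00001471·V_1 - 0.01099·V_3 = 0
  0.05266·V_3 - 0.01099·V_2 = 0
Solving these 3 simultaneous equations (Gaussian elimination) gives:
  V_1 = 0.001878 V, V_2 = 0.000003171 V, V_3 = 0.0000006618 V
I_R1 = (V_0 - V_1)/R1 = (10 - 0.001878)/33000 = 0.000303 A
|I_R1| = 0.000303 A

Final answer: |I_R1| = 0.000303 A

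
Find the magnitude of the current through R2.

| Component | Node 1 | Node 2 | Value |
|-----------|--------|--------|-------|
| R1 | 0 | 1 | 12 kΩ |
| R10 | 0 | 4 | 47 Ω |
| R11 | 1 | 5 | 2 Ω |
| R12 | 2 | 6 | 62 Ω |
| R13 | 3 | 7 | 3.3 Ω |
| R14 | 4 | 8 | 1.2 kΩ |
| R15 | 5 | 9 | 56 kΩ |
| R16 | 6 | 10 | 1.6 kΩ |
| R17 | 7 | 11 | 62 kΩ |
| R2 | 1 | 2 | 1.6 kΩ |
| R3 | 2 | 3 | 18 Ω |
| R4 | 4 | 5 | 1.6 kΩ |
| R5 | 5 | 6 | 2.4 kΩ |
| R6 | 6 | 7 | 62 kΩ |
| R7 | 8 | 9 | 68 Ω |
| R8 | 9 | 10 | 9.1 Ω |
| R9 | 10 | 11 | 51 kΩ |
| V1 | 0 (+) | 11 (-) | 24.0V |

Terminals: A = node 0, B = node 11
Nodal analysis, taking node 11 as the 0 V reference.
Source V1 fixes V_0 = 24 V.
KCL at each unknown node (sum of currents leaving = 0; resistances in Ω):
  Node 1: (V_1 - 24)/12000 + (V_1 - V_2)/1600 + (V_1 - V_5)/2 = 0
  Node 2: (V_2 - V_1)/1600 + (V_2 - V_3)/18 + (V_2 - V_6)/62 = 0
  Node 3: (V_3 - V_2)/18 + (V_3 - V_7)/3.3 = 0
  Node 4: (V_4 - V_5)/1600 + (V_4 - 24)/47 + (V_4 - V_8)/1200 = 0
  Node 5: (V_5 - V_4)/1600 + (V_5 - V_6)/2400 + (V_5 - V_1)/2 + (V_5 - V_9)/56000 = 0
  Node 6: (V_6 - V_5)/2400 + (V_6 - V_7)/62000 + (V_6 - V_2)/62 + (V_6 - V_10)/1600 = 0
  Node 7: (V_7 - V_6)/62000 + (V_7 - V_3)/3.3 + (V_7 - 0)/62000 = 0
  Node 8: (V_8 - V_9)/68 + (V_8 - V_4)/1200 = 0
  Node 9: (V_9 - V_8)/68 + (V_9 - V_10)/9.1 + (V_9 - V_5)/56000 = 0
  Node 10: (V_10 - V_9)/9.1 + (V_10 - 0)/51000 + (V_10 - V_6)/1600 = 0
Collecting terms (coefficients in siemens):
  0.5007·V_1 - 0.000625·V_2 - 0.5·V_5 = 0.002
  0.07231·V_2 - 0.000625·V_1 - 0.05556·V_3 - 0.01613·V_6 = 0
  0.3586·V_3 - 0.05556·V_2 - 0.303·V_7 = 0
  0.02273·V_4 - 0.000625·V_5 - 0.0008333·V_8 = 0.5106
  0.5011·V_5 - 0.5·V_1 - 0.000625·V_4 - 0.0004167·V_6 - 0.00001786·V_9 = 0
  0.01719·V_6 - 0.01613·V_2 - 0.0004167·V_5 - 0.00001613·V_7 - 0.000625·V_10 = 0
  0.3031·V_7 - 0.303·V_3 - 0.00001613·V_6 = 0
  0.01554·V_8 - 0.0008333·V_4 - 0.01471·V_9 = 0
  0.1246·V_9 - 0.00001786·V_5 - 0.01471·V_8 - 0.1099·V_10 = 0
  0.1105·V_10 - 0.000625·V_6 - 0.1099·V_9 = 0
Solving these 10 simultaneous equations (Gaussian elimination) gives:
  V_1 = 23.51 V, V_2 = 23.21 V, V_3 = 23.2 V, V_4 = 23.96 V
  V_5 = 23.52 V, V_6 = 23.22 V, V_7 = 23.2 V, V_8 = 23.35 V
  V_9 = 23.31 V, V_10 = 23.31 V
I_R2 = (V_1 - V_2)/R2 = (23.51 - 23.21)/1600 = 0.0001927 A
|I_R2| = 0.0001927 A

Final answer: |I_R2| = 0.0001927 A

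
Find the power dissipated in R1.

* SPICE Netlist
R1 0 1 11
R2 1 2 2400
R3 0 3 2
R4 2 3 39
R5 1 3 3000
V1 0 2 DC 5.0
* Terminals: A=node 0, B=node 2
Nodal analysis, taking node 2 as the 0 V reference.
Source V1 fixes V_0 = 5 V.
KCL at each unknown node (sum of currents leaving = 0; resistances in Ω):
  Node 1: (V_1 - 5)/11 + (V_1 - 0)/2400 + (V_1 - V_3)/3000 = 0
  Node 3: (V_3 - 5)/2 + (V_3 - 0)/39 + (V_3 - V_1)/3000 = 0
Collecting terms (coefficients in siemens):
  0.09166·V_1 - 0.0003333·V_3 = 0.4545
  0.526·V_3 - 0.0003333·V_1 = 2.5
Determinant D = (0.09166)(0.526) - (-0.0003333)(-0.0003333) = 0.04821
V_1 = [(0.4545)(0.526) - (-0.0003333)(2.5)]/D = 4.976 V
V_3 = [(0.09166)(2.5) - (0.4545)(-0.0003333)]/D = 4.756 V
I_R1 = (V_0 - V_1)/R1 = (5 - 4.976)/11 = 0.002147 A
P_R1 = I_R1² × R1 = (0.002147)² × 11 = 0.0000507 W

Final answer: 5.07e-05 W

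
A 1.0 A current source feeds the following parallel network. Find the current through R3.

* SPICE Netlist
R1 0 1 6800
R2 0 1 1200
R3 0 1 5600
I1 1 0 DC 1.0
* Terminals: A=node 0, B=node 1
All resistors sit directly between nodes 0 and 1, so they are in parallel and share one voltage V; the full source current 1 A splits among them.
1/R_par = 1/6800 + 1/1200 + 1/5600 = 0.001159 S  =>  R_par = 862.8 Ω
V = I × R_par = 1 × 862.8 = 862.8 V
I_R3 = V/R3 = 862.8/5600 = 0.1541 A

Final answer: 0.1541 A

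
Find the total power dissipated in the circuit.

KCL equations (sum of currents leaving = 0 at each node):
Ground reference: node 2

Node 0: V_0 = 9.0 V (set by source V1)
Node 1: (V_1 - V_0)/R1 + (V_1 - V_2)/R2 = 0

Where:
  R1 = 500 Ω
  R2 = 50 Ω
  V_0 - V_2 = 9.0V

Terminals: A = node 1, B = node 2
Nodal analysis, taking node 2 as the 0 V reference.
Source V1 fixes V_0 = 9 V.
KCL at each unknown node (sum of currents leaving = 0; resistances in Ω):
  Node 1: (V_1 - 9)/500 + (V_1 - 0)/50 = 0
Collecting terms: 0.022 × V_1 = 0.018  =>  V_1 = 0.8182 V
Power in each resistor, P = (ΔV)²/R:
  P_R1 = (9 - 0.8182)²/500 = 0.1339 W
  P_R2 = (0.8182 - 0)²/50 = 0.01339 W
P_total = P_R1 + P_R2 = 0.1473 W

Final answer: 0.1473 W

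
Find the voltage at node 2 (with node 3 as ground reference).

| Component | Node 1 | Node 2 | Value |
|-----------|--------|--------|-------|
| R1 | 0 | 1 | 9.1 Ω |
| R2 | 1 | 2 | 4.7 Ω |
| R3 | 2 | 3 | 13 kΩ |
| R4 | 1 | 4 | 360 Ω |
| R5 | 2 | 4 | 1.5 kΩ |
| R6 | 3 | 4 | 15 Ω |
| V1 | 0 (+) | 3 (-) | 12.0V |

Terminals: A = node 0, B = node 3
Nodal analysis, taking node 3 as the 0 V reference.
Source V1 fixes V_0 = 12 V.
KCL at each unknown node (sum of currents leaving = 0; resistances in Ω):
  Node 1: (V_1 - 12)/9.1 + (V_1 - V_2)/4.7 + (V_1 - V_4)/360 = 0
  Node 2: (V_2 - V_1)/4.7 + (V_2 - 0)/13000 + (V_2 - V_4)/1500 = 0
  Node 4: (V_4 - V_1)/360 + (V_4 - V_2)/1500 + (V_4 - 0)/15 = 0
Collecting terms (coefficients in siemens):
  0.3254·V_1 - 0.2128·V_2 - 0.002778·V_4 = 1.319
  0.2135·V_2 - 0.2128·V_1 - 0.0006667·V_4 = 0
  0.07011·V_4 - 0.002778·V_1 - 0.0006667·V_2 = 0
Solving these 3 simultaneous equations (Gaussian elimination) gives:
  V_1 = 11.65 V, V_2 = 11.61 V, V_4 = 0.5717 V
The requested potential is V_2 = 11.61 V.

Final answer: V_2 = 11.61 V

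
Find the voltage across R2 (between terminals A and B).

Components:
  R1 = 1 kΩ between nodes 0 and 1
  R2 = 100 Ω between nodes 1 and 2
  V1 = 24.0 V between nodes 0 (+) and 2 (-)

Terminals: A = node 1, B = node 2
R1 and R2 are in series across V1 (node 0 → node 1 → node 2), and the output A–B is taken across R2, so this is a voltage divider.
Series current: I = V1/(R1 + R2) = 24/(1000 + 100) = 24/1100 = 0.02182 A
V_R2 = I × R2 = V1 × R2/(R1 + R2) = 24 × 100/1100 = 2.182 V

Final answer: 2.182 V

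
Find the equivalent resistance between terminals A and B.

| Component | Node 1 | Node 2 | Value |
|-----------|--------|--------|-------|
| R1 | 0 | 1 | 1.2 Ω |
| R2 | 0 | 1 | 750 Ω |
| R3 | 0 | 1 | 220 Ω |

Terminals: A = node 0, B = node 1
Reduce the network between node 0 (A) and node 1 (B) by series/parallel combination:
  Rp1 = R1 ‖ R2 ‖ R3 (parallel, all between nodes 0 and 1) = 1/(1/1.2 + 1/750 + 1/220) = 1.192 Ω
R_eq = 1.192 Ω

Final answer: 1.192 Ω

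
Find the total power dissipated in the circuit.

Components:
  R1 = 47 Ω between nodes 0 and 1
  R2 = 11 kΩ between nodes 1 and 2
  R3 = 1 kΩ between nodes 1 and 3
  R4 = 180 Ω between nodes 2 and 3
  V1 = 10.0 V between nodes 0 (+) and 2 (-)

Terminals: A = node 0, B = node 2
Nodal analysis, taking node 2 as the 0 V reference.
Source V1 fixes V_0 = 10 V.
KCL at each unknown node (sum of currents leaving = 0; resistances in Ω):
  Node 1: (V_1 - 10)/47 + (V_1 - 0)/11000 + (V_1 - V_3)/1000 = 0
  Node 3: (V_3 - V_1)/1000 + (V_3 - 0)/180 = 0
Collecting terms (coefficients in siemens):
  0.02237·V_1 - 0.001·V_3 = 0.2128
  0.006556·V_3 - 0.001·V_1 = 0
Determinant D = (0.02237)(0.006556) - (-0.001)(-0.001) = 0.0001456
V_1 = [(0.2128)(0.006556) - (-0.001)(0)]/D = 9.578 V
V_3 = [(0.02237)(0) - (0.2128)(-0.001)]/D = 1.461 V
Power in each resistor, P = (ΔV)²/R:
  P_R1 = (10 - 9.578)²/47 = 0.003796 W
  P_R2 = (9.578 - 0)²/11000 = 0.008339 W
  P_R3 = (9.578 - 1.461)²/1000 = 0.06588 W
  P_R4 = (0 - 1.461)²/180 = 0.01186 W
P_total = P_R1 + P_R2 + P_R3 + P_R4 = 0.08987 W

Final answer: 0.08987 W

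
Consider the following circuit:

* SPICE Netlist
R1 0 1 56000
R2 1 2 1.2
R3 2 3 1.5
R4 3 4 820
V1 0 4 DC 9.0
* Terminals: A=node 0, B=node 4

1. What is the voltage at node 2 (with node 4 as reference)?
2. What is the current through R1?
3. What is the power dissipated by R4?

Nodal analysis, taking node 4 as the 0 V reference.
Source V1 fixes V_0 = 9 V.
KCL at each unknown node (sum of currents leaving = 0; resistances in Ω):
  Node 1: (V_1 - 9)/56000 + (V_1 - V_2)/1.2 = 0
  Node 2: (V_2 - V_1)/1.2 + (V_2 - V_3)/1.5 = 0
  Node 3: (V_3 - V_2)/1.5 + (V_3 - 0)/820 = 0
Collecting terms (coefficients in siemens):
  0.8334·V_1 - 0.8333·V_2 = 0.0001607
  1.5·V_2 - 0.8333·V_1 - 0.6667·V_3 = 0
  0.6679·V_3 - 0.6667·V_2 = 0
Solving these 3 simultaneous equations (Gaussian elimination) gives:
  V_1 = 0.1303 V, V_2 = 0.1301 V, V_3 = 0.1299 V
Part 1:
  Read off the nodal solution: V_2 = 0.1301 V
Part 2:
  I_R1 = (V_0 - V_1)/R1 = (9 - 0.1303)/56000 = 0.0001584 A
  Magnitude: I_R1 = 0.0001584 A
Part 3:
  I_R4 = (V_3 - V_4)/R4 = (0.1299 - 0)/820 = 0.0001584 A
  P_R4 = I_R4² × R4 = (0.0001584)² × 820 = 0.00002057 W

Final answers:
1. V_2 = 0.1301 V
2. I_R1 = 0.0001584 A
3. P_R4 = 2.057e-05 W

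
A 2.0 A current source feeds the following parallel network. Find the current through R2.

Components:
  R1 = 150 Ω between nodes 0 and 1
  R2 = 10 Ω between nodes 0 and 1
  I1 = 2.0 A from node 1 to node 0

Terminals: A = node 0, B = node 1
All resistors sit directly between nodes 0 and 1, so they are in parallel and share one voltage V; the full source current 2 A splits among them.
1/R_par = 1/150 + 1/10 = 0.1067 S  =>  R_par = 9.375 Ω
V = I × R_par = 2 × 9.375 = 18.75 V
I_R2 = V/R2 = 18.75/10 = 1.875 A

Final answer: 1.875 A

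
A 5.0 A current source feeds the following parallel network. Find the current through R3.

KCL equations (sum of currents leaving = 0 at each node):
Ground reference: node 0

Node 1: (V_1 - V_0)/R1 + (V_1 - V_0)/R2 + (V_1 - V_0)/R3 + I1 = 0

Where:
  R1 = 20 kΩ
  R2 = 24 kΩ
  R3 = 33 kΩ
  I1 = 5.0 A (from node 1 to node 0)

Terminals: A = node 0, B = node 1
All resistors sit directly between nodes 0 and 1, so they are in parallel and share one voltage V; the full source current 5 A splits among them.
1/R_par = 1/20000 + 1/24000 + 1/33000 = 0.000122 S  =>  R_par = 8199 Ω
V = I × R_par = 5 × 8199 = 40990 V
I_R3 = V/R3 = 40990/33000 = 1.242 A

Final answer: 1.242 A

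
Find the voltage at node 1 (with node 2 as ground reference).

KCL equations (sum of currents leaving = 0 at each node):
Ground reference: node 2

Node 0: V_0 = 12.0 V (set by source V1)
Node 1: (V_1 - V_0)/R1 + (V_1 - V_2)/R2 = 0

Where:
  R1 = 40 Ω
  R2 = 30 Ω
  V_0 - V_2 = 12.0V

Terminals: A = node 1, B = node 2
Nodal analysis, taking node 2 as the 0 V reference.
Source V1 fixes V_0 = 12 V.
KCL at each unknown node (sum of currents leaving = 0; resistances in Ω):
  Node 1: (V_1 - 12)/40 + (V_1 - 0)/30 = 0
Collecting terms: 0.05833 × V_1 = 0.3  =>  V_1 = 5.143 V
The requested potential is V_1 = 5.143 V.

Final answer: V_1 = 5.143 V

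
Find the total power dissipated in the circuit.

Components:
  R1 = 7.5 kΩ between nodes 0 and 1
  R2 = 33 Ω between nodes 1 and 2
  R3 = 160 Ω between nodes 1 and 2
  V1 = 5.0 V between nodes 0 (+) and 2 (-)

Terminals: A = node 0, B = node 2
Nodal analysis, taking node 2 as the 0 V reference.
Source V1 fixes V_0 = 5 V.
KCL at each unknown node (sum of currents leaving = 0; resistances in Ω):
  Node 1: (V_1 - 5)/7500 + (V_1 - 0)/33 + (V_1 - 0)/160 = 0
Collecting terms: 0.03669 × V_1 = 0.0006667  =>  V_1 = 0.01817 V
Power in each resistor, P = (ΔV)²/R:
  P_R1 = (5 - 0.01817)²/7500 = 0.003309 W
  P_R2 = (0.01817 - 0)²/33 = 0.00001001 W
  P_R3 = (0.01817 - 0)²/160 = 0.000002064 W
P_total = P_R1 + P_R2 + P_R3 = 0.003321 W

Final answer: 0.003321 W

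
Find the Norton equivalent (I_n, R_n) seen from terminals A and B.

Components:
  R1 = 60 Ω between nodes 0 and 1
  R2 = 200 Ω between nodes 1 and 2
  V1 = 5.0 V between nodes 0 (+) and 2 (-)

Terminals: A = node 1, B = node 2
Find the Thévenin equivalent first; then I_n = V_th/R_th and R_n = R_th.
Step 1 — V_th is the open-circuit voltage V_A - V_B (nothing connected across the terminals).
Nodal analysis, taking node 2 as the 0 V reference.
Source V1 fixes V_0 = 5 V.
KCL at each unknown node (sum of currents leaving = 0; resistances in Ω):
  Node 1: (V_1 - 5)/60 + (V_1 - 0)/200 = 0
Collecting terms: 0.02167 × V_1 = 0.08333  =>  V_1 = 3.846 V
V_th = V_1 - V_2 = 3.846 - 0 = 3.846 V
Step 2 — R_th: zero the source — replace V1 by a short circuit (node 2 merges into node 0) — and find the resistance seen between A (node 1) and B (node 0).
Reduce the network between node 1 (A) and node 0 (B) by series/parallel combination:
  Rp1 = R1 ‖ R2 (parallel, both between nodes 0 and 1) = 1/(1/60 + 1/200) = 46.15 Ω
R_th = 46.15 Ω
I_n = V_th/R_th = 3.846/46.15 = 0.08333 A, and R_n = R_th = 46.15 Ω

Final answer: I_n = 0.08333 A, R_n = 46.15 Ω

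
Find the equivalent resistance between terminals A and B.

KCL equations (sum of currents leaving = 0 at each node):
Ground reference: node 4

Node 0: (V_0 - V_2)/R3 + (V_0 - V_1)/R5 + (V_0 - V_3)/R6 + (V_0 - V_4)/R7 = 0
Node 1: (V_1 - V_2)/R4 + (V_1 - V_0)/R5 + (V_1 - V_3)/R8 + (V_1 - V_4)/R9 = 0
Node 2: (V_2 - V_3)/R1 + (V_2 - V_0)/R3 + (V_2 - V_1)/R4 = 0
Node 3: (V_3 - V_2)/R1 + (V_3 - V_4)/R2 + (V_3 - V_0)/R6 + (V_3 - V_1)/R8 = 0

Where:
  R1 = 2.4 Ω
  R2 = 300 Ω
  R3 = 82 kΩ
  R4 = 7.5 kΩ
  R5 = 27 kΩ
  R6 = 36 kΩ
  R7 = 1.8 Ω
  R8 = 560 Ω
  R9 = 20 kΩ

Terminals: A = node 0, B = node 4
The network is not a plain series/parallel combination. Inject a 1 A test current into terminal A (node 0) and return it from terminal B (node 4); then R_eq = V_A / (1 A).
Nodal analysis, taking node 4 as the 0 V reference.
Current source I_test pushes 1 A into node 0 and draws it out of node 4.
KCL at each unknown node (sum of currents leaving = 0; resistances in Ω):
  Node 0: (V_0 - V_2)/82000 + (V_0 - V_1)/27000 + (V_0 - V_3)/36000 + (V_0 - 0)/1.8 - 1 = 0
  Node 1: (V_1 - V_0)/27000 + (V_1 - V_2)/7500 + (V_1 - V_3)/560 + (V_1 - 0)/20000 = 0
  Node 2: (V_2 - V_0)/82000 + (V_2 - V_1)/7500 + (V_2 - V_3)/2.4 = 0
  Node 3: (V_3 - V_0)/36000 + (V_3 - V_1)/560 + (V_3 - V_2)/2.4 + (V_3 - 0)/300 = 0
Collecting terms (coefficients in siemens):
  0.5556·V_0 - 0.00003704·V_1 - 0.0000122·V_2 - 0.00002778·V_3 = 1
  0.002006·V_1 - 0.00003704·V_0 - 0.0001333·V_2 - 0.001786·V_3 = 0
  0.4168·V_2 - 0.0000122·V_0 - 0.0001333·V_1 - 0.4167·V_3 = 0
  0.4218·V_3 - 0.00002778·V_0 - 0.001786·V_1 - 0.4167·V_2 = 0
Solving these 4 simultaneous equations (Gaussian elimination) gives:
  V_0 = 1.8 V, V_1 = 0.07079 V, V_2 = 0.03932 V, V_3 = 0.03926 V
R_eq = V_0 / 1 A = 1.8 Ω

Final answer: 1.8 Ω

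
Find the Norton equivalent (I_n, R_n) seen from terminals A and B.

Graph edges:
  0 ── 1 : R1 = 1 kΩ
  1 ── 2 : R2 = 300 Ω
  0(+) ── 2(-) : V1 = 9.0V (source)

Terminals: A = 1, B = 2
Find the Thévenin equivalent first; then I_n = V_th/R_th and R_n = R_th.
Step 1 — V_th is the open-circuit voltage V_A - V_B (nothing connected across the terminals).
Nodal analysis, taking node 2 as the 0 V reference.
Source V1 fixes V_0 = 9 V.
KCL at each unknown node (sum of currents leaving = 0; resistances in Ω):
  Node 1: (V_1 - 9)/1000 + (V_1 - 0)/300 = 0
Collecting terms: 0.004333 × V_1 = 0.009  =>  V_1 = 2.077 V
V_th = V_1 - V_2 = 2.077 - 0 = 2.077 V
Step 2 — R_th: zero the source — replace V1 by a short circuit (node 2 merges into node 0) — and find the resistance seen between A (node 1) and B (node 0).
Reduce the network between node 1 (A) and node 0 (B) by series/parallel combination:
  Rp1 = R1 ‖ R2 (parallel, both between nodes 0 and 1) = 1/(1/1000 + 1/300) = 230.8 Ω
R_th = 230.8 Ω
I_n = V_th/R_th = 2.077/230.8 = 0.009 A, and R_n = R_th = 230.8 Ω

Final answer: I_n = 0.009 A, R_n = 230.8 Ω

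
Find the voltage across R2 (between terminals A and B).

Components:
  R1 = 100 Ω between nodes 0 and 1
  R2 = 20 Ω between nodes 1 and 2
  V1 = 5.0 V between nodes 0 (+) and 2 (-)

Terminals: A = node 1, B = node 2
R1 and R2 are in series across V1 (node 0 → node 1 → node 2), and the output A–B is taken across R2, so this is a voltage divider.
Series current: I = V1/(R1 + R2) = 5/(100 + 20) = 5/120 = 0.04167 A
V_R2 = I × R2 = V1 × R2/(R1 + R2) = 5 × 20/120 = 0.8333 V

Final answer: 0.8333 V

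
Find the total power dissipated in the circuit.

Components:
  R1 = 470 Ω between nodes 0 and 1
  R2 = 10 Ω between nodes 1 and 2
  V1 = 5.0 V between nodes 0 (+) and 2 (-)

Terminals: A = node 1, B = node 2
Nodal analysis, taking node 2 as the 0 V reference.
Source V1 fixes V_0 = 5 V.
KCL at each unknown node (sum of currents leaving = 0; resistances in Ω):
  Node 1: (V_1 - 5)/470 + (V_1 - 0)/10 = 0
Collecting terms: 0.1021 × V_1 = 0.01064  =>  V_1 = 0.1042 V
Power in each resistor, P = (ΔV)²/R:
  P_R1 = (5 - 0.1042)²/470 = 0.051 W
  P_R2 = (0.1042 - 0)²/10 = 0.001085 W
P_total = P_R1 + P_R2 = 0.05208 W

Final answer: 0.05208 W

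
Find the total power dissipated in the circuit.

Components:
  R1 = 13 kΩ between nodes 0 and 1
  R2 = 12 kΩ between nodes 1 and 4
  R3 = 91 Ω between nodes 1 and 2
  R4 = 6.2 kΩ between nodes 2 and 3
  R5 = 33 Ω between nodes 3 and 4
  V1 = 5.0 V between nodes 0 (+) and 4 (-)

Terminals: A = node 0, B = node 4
Nodal analysis, taking node 4 as the 0 V reference.
Source V1 fixes V_0 = 5 V.
KCL at each unknown node (sum of currents leaving = 0; resistances in Ω):
  Node 1: (V_1 - 5)/13000 + (V_1 - 0)/12000 + (V_1 - V_2)/91 = 0
  Node 2: (V_2 - V_1)/91 + (V_2 - V_3)/6200 = 0
  Node 3: (V_3 - V_2)/6200 + (V_3 - 0)/33 = 0
Collecting terms (coefficients in siemens):
  0.01115·V_1 - 0.01099·V_2 = 0.0003846
  0.01115·V_2 - 0.01099·V_1 - 0.0001613·V_3 = 0
  0.03046·V_3 - 0.0001613·V_2 = 0
Solving these 3 simultaneous equations (Gaussian elimination) gives:
  V_1 = 1.208 V, V_2 = 1.191 V, V_3 = 0.006304 V
Power in each resistor, P = (ΔV)²/R:
  P_R1 = (5 - 1.208)²/13000 = 0.001106 W
  P_R2 = (1.208 - 0)²/12000 = 0.0001216 W
  P_R3 = (1.208 - 1.191)²/91 = 0.000003321 W
  P_R4 = (1.191 - 0.006304)²/6200 = 0.0002262 W
  P_R5 = (0.006304 - 0)²/33 = 0.000001204 W
P_total = P_R1 + P_R2 + P_R3 + P_R4 + P_R5 = 0.001458 W

Final answer: 0.001458 W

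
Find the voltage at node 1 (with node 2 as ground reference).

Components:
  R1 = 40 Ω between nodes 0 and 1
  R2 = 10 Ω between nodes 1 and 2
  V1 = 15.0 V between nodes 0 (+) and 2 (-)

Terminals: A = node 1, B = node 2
Nodal analysis, taking node 2 as the 0 V reference.
Source V1 fixes V_0 = 15 V.
KCL at each unknown node (sum of currents leaving = 0; resistances in Ω):
  Node 1: (V_1 - 15)/40 + (V_1 - 0)/10 = 0
Collecting terms: 0.125 × V_1 = 0.375  =>  V_1 = 3 V
The requested potential is V_1 = 3 V.

Final answer: V_1 = 3 V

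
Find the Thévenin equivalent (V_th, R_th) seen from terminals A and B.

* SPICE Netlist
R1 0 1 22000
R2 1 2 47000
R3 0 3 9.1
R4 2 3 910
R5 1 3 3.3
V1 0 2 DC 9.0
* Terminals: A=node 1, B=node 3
Step 1 — V_th is the open-circuit voltage V_A - V_B (nothing connected across the terminals).
Nodal analysis, taking node 2 as the 0 V reference.
Source V1 fixes V_0 = 9 V.
KCL at each unknown node (sum of currents leaving = 0; resistances in Ω):
  Node 1: (V_1 - 9)/22000 + (V_1 - 0)/47000 + (V_1 - V_3)/3.3 = 0
  Node 3: (V_3 - 9)/9.1 + (V_3 - 0)/910 + (V_3 - V_1)/3.3 = 0
Collecting terms (coefficients in siemens):
  0.3031·V_1 - 0.303·V_3 = 0.0004091
  0.414·V_3 - 0.303·V_1 = 0.989
Determinant D = (0.3031)(0.414) - (-0.303)(-0.303) = 0.03366
V_1 = [(0.0004091)(0.414) - (-0.303)(0.989)]/D = 8.909 V
V_3 = [(0.3031)(0.989) - (0.0004091)(-0.303)]/D = 8.909 V
V_th = V_1 - V_3 = 8.909 - 8.909 = -0.0006118 V
Step 2 — R_th: zero the source — replace V1 by a short circuit (node 2 merges into node 0) — and find the resistance seen between A (node 1) and B (node 3).
Reduce the network between node 1 (A) and node 3 (B) by series/parallel combination:
  Rp1 = R1 ‖ R2 (parallel, both between nodes 0 and 1) = 1/(1/22000 + 1/47000) = 14990 Ω
  Rp2 = R3 ‖ R4 (parallel, both between nodes 0 and 3) = 1/(1/9.1 + 1/910) = 9.01 Ω
  Rs1 = Rp1 + Rp2 (series, joined only at node 0) = 14990 + 9.01 = 14990 Ω
  Rp3 = R5 ‖ Rs1 (parallel, both between nodes 1 and 3) = 1/(1/3.3 + 1/14990) = 3.299 Ω
R_th = 3.299 Ω

Final answer: V_th = -0.0006118 V, R_th = 3.299 Ω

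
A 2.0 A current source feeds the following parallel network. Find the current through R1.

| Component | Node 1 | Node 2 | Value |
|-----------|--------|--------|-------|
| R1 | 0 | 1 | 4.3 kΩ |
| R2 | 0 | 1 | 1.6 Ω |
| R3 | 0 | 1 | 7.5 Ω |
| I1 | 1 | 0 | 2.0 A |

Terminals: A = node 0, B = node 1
All resistors sit directly between nodes 0 and 1, so they are in parallel and share one voltage V; the full source current 2 A splits among them.
1/R_par = 1/4300 + 1/1.6 + 1/7.5 = 0.7586 S  =>  R_par = 1.318 Ω
V = I × R_par = 2 × 1.318 = 2.637 V
I_R1 = V/R1 = 2.637/4300 = 0.0006132 A

Final answer: 0.0006132 A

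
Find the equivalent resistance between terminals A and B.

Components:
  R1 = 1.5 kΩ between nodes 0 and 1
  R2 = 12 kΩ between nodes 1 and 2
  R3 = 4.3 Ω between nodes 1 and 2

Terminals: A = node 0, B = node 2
Reduce the network between node 0 (A) and node 2 (B) by series/parallel combination:
  Rp1 = R2 ‖ R3 (parallel, both between nodes 1 and 2) = 1/(1/12000 + 1/4.3) = 4.298 Ω
  Rs1 = R1 + Rp1 (series, joined only at node 1) = 1500 + 4.298 = 1504 Ω
R_eq = 1.504 kΩ

Final answer: 1.504 kΩ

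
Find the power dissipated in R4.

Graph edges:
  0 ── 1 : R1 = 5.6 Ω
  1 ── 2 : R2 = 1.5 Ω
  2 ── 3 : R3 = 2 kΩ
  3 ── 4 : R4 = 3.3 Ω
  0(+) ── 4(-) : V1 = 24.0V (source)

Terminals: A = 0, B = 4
Nodal analysis, taking node 4 as the 0 V reference.
Source V1 fixes V_0 = 24 V.
KCL at each unknown node (sum of currents leaving = 0; resistances in Ω):
  Node 1: (V_1 - 24)/5.6 + (V_1 - V_2)/1.5 = 0
  Node 2: (V_2 - V_1)/1.5 + (V_2 - V_3)/2000 = 0
  Node 3: (V_3 - V_2)/2000 + (V_3 - 0)/3.3 = 0
Collecting terms (coefficients in siemens):
  0.8452·V_1 - 0.6667·V_2 = 4.286
  0.6672·V_2 - 0.6667·V_1 - 0.0005·V_3 = 0
  0.3035·V_3 - 0.0005·V_2 = 0
Solving these 3 simultaneous equations (Gaussian elimination) gives:
  V_1 = 23.93 V, V_2 = 23.92 V, V_3 = 0.0394 V
I_R4 = (V_3 - V_4)/R4 = (0.0394 - 0)/3.3 = 0.01194 A
P_R4 = I_R4² × R4 = (0.01194)² × 3.3 = 0.0004703 W

Final answer: 0.0004703 W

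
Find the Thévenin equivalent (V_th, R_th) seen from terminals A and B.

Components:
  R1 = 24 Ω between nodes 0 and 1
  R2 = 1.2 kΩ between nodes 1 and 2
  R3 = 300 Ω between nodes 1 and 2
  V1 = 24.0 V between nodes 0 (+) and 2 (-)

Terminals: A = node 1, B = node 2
Step 1 — V_th is the open-circuit voltage V_A - V_B (nothing connected across the terminals).
Nodal analysis, taking node 2 as the 0 V reference.
Source V1 fixes V_0 = 24 V.
KCL at each unknown node (sum of currents leaving = 0; resistances in Ω):
  Node 1: (V_1 - 24)/24 + (V_1 - 0)/1200 + (V_1 - 0)/300 = 0
Collecting terms: 0.04583 × V_1 = 1  =>  V_1 = 21.82 V
V_th = V_1 - V_2 = 21.82 - 0 = 21.82 V
Step 2 — R_th: zero the source — replace V1 by a short circuit (node 2 merges into node 0) — and find the resistance seen between A (node 1) and B (node 0).
Reduce the network between node 1 (A) and node 0 (B) by series/parallel combination:
  Rp1 = R1 ‖ R2 ‖ R3 (parallel, all between nodes 0 and 1) = 1/(1/24 + 1/1200 + 1/300) = 21.82 Ω
R_th = 21.82 Ω

Final answer: V_th = 21.82 V, R_th = 21.82 Ω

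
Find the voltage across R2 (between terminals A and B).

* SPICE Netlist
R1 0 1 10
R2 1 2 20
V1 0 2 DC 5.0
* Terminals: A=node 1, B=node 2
R1 and R2 are in series across V1 (node 0 → node 1 → node 2), and the output A–B is taken across R2, so this is a voltage divider.
Series current: I = V1/(R1 + R2) = 5/(10 + 20) = 5/30 = 0.1667 A
V_R2 = I × R2 = V1 × R2/(R1 + R2) = 5 × 20/30 = 3.333 V

Final answer: 3.333 V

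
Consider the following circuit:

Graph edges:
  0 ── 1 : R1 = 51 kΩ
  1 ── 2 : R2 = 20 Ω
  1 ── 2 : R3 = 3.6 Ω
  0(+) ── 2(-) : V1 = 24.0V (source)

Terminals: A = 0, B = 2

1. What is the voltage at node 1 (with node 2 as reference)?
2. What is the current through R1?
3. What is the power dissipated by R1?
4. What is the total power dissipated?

Nodal analysis, taking node 2 as the 0 V reference.
Source V1 fixes V_0 = 24 V.
KCL at each unknown node (sum of currents leaving = 0; resistances in Ω):
  Node 1: (V_1 - 24)/51000 + (V_1 - 0)/20 + (V_1 - 0)/3.6 = 0
Collecting terms: 0.3278 × V_1 = 0.0004706  =>  V_1 = 0.001436 V
Part 1:
  Read off the nodal solution: V_1 = 0.001436 V
Part 2:
  I_R1 = (V_0 - V_1)/R1 = (24 - 0.001436)/51000 = 0.0004706 A
  Magnitude: I_R1 = 0.0004706 A
Part 3:
  I_R1 = (V_0 - V_1)/R1 = (24 - 0.001436)/51000 = 0.0004706 A
  P_R1 = I_R1² × R1 = (0.0004706)² × 51000 = 0.01129 W
Part 4:
  Power in each resistor, P = (ΔV)²/R:
    P_R1 = (24 - 0.001436)²/51000 = 0.01129 W
    P_R2 = (0.001436 - 0)²/20 = 0.000000103 W
    P_R3 = (0.001436 - 0)²/3.6 = 0.0000005725 W
  P_total = P_R1 + P_R2 + P_R3 = 0.01129 W

Final answers:
1. V_1 = 0.001436 V
2. I_R1 = 0.0004706 A
3. P_R1 = 0.01129 W
4. P_total = 0.01129 W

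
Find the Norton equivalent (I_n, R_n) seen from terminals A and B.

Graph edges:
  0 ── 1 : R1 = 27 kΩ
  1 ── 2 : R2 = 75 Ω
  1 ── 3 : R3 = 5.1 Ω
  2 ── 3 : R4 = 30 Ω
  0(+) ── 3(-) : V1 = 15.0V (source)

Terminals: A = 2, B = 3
Find the Thévenin equivalent first; then I_n = V_th/R_th and R_n = R_th.
Step 1 — V_th is the open-circuit voltage V_A - V_B (nothing connected across the terminals).
Nodal analysis, taking node 3 as the 0 V reference.
Source V1 fixes V_0 = 15 V.
KCL at each unknown node (sum of currents leaving = 0; resistances in Ω):
  Node 1: (V_1 - 15)/27000 + (V_1 - V_2)/75 + (V_1 - 0)/5.1 = 0
  Node 2: (V_2 - V_1)/75 + (V_2 - 0)/30 = 0
Collecting terms (coefficients in siemens):
  0.2094·V_1 - 0.01333·V_2 = 0.0005556
  0.04667·V_2 - 0.01333·V_1 = 0
Determinant D = (0.2094)(0.04667) - (-0.01333)(-0.01333) = 0.009596
V_1 = [(0.0005556)(0.04667) - (-0.01333)(0)]/D = 0.002702 V
V_2 = [(0.2094)(0) - (0.0005556)(-0.01333)]/D = 0.0007719 V
V_th = V_2 - V_3 = 0.0007719 - 0 = 0.0007719 V
Step 2 — R_th: zero the source — replace V1 by a short circuit (node 3 merges into node 0) — and find the resistance seen between A (node 2) and B (node 0).
Reduce the network between node 2 (A) and node 0 (B) by series/parallel combination:
  Rp1 = R1 ‖ R3 (parallel, both between nodes 0 and 1) = 1/(1/27000 + 1/5.1) = 5.099 Ω
  Rs1 = R2 + Rp1 (series, joined only at node 1) = 75 + 5.099 = 80.1 Ω
  Rp2 = R4 ‖ Rs1 (parallel, both between nodes 0 and 2) = 1/(1/30 + 1/80.1) = 21.83 Ω
R_th = 21.83 Ω
I_n = V_th/R_th = 0.0007719/21.83 = 0.00003537 A, and R_n = R_th = 21.83 Ω

Final answer: I_n = 3.537e-05 A, R_n = 21.83 Ω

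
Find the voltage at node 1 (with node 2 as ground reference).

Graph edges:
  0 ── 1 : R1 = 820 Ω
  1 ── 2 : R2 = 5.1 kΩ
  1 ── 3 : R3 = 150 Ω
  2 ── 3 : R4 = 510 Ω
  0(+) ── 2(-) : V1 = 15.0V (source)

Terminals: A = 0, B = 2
Nodal analysis, taking node 2 as the 0 V reference.
Source V1 fixes V_0 = 15 V.
KCL at each unknown node (sum of currents leaving = 0; resistances in Ω):
  Node 1: (V_1 - 15)/820 + (V_1 - 0)/5100 + (V_1 - V_3)/150 = 0
  Node 3: (V_3 - V_1)/150 + (V_3 - 0)/510 = 0
Collecting terms (coefficients in siemens):
  0.008082·V_1 - 0.006667·V_3 = 0.01829
  0.008627·V_3 - 0.006667·V_1 = 0
Determinant D = (0.008082)(0.008627) - (-0.006667)(-0.006667) = 0.00002528
V_1 = [(0.01829)(0.008627) - (-0.006667)(0)]/D = 6.242 V
V_3 = [(0.008082)(0) - (0.01829)(-0.006667)]/D = 4.823 V
The requested potential is V_1 = 6.242 V.

Final answer: V_1 = 6.242 V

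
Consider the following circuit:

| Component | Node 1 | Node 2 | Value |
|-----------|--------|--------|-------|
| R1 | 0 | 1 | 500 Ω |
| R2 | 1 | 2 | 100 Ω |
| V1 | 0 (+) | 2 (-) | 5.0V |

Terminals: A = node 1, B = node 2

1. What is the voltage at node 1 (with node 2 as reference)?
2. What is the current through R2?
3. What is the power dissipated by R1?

Nodal analysis, taking node 2 as the 0 V reference.
Source V1 fixes V_0 = 5 V.
KCL at each unknown node (sum of currents leaving = 0; resistances in Ω):
  Node 1: (V_1 - 5)/500 + (V_1 - 0)/100 = 0
Collecting terms: 0.012 × V_1 = 0.01  =>  V_1 = 0.8333 V
Part 1:
  Read off the nodal solution: V_1 = 0.8333 V
Part 2:
  I_R2 = (V_1 - V_2)/R2 = (0.8333 - 0)/100 = 0.008333 A
  Magnitude: I_R2 = 0.008333 A
Part 3:
  I_R1 = (V_0 - V_1)/R1 = (5 - 0.8333)/500 = 0.008333 A
  P_R1 = I_R1² × R1 = (0.008333)² × 500 = 0.03472 W

Final answers:
1. V_1 = 0.8333 V
2. I_R2 = 0.008333 A
3. P_R1 = 0.03472 W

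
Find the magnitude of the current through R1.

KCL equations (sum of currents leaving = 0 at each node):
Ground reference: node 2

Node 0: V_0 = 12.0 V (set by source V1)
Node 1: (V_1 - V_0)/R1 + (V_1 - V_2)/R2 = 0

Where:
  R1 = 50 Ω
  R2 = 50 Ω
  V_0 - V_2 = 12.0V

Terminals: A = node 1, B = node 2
Nodal analysis, taking node 2 as the 0 V reference.
Source V1 fixes V_0 = 12 V.
KCL at each unknown node (sum of currents leaving = 0; resistances in Ω):
  Node 1: (V_1 - 12)/50 + (V_1 - 0)/50 = 0
Collecting terms: 0.04 × V_1 = 0.24  =>  V_1 = 6 V
I_R1 = (V_0 - V_1)/R1 = (12 - 6)/50 = 0.12 A
|I_R1| = 0.12 A

Final answer: |I_R1| = 0.12 A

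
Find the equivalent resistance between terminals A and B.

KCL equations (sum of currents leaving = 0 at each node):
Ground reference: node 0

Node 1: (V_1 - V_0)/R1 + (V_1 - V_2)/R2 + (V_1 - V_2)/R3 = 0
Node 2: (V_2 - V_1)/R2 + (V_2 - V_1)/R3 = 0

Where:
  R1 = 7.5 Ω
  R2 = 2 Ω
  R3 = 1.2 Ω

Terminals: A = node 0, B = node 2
Reduce the network between node 0 (A) and node 2 (B) by series/parallel combination:
  Rp1 = R2 ‖ R3 (parallel, both between nodes 1 and 2) = 1/(1/2 + 1/1.2) = 0.75 Ω
  Rs1 = R1 + Rp1 (series, joined only at node 1) = 7.5 + 0.75 = 8.25 Ω
R_eq = 8.25 Ω

Final answer: 8.25 Ω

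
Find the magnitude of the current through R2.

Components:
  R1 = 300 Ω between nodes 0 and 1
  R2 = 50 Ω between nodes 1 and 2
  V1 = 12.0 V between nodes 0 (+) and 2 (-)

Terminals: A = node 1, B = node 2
Nodal analysis, taking node 2 as the 0 V reference.
Source V1 fixes V_0 = 12 V.
KCL at each unknown node (sum of currents leaving = 0; resistances in Ω):
  Node 1: (V_1 - 12)/300 + (V_1 - 0)/50 = 0
Collecting terms: 0.02333 × V_1 = 0.04  =>  V_1 = 1.714 V
I_R2 = (V_1 - V_2)/R2 = (1.714 - 0)/50 = 0.03429 A
|I_R2| = 0.03429 A

Final answer: |I_R2| = 0.03429 A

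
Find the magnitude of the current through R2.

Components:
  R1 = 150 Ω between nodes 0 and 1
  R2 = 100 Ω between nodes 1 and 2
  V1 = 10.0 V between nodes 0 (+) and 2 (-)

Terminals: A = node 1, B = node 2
Nodal analysis, taking node 2 as the 0 V reference.
Source V1 fixes V_0 = 10 V.
KCL at each unknown node (sum of currents leaving = 0; resistances in Ω):
  Node 1: (V_1 - 10)/150 + (V_1 - 0)/100 = 0
Collecting terms: 0.01667 × V_1 = 0.06667  =>  V_1 = 4 V
I_R2 = (V_1 - V_2)/R2 = (4 - 0)/100 = 0.04 A
|I_R2| = 0.04 A

Final answer: |I_R2| = 0.04 A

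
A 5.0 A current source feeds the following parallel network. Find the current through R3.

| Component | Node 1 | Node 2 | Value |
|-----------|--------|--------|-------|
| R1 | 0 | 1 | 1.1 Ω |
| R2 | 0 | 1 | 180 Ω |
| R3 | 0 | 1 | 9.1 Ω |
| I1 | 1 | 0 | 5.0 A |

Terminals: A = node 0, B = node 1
All resistors sit directly between nodes 0 and 1, so they are in parallel and share one voltage V; the full source current 5 A splits among them.
1/R_par = 1/1.1 + 1/180 + 1/9.1 = 1.025 S  =>  R_par = 0.9761 Ω
V = I × R_par = 5 × 0.9761 = 4.88 V
I_R3 = V/R3 = 4.88/9.1 = 0.5363 A

Final answer: 0.5363 A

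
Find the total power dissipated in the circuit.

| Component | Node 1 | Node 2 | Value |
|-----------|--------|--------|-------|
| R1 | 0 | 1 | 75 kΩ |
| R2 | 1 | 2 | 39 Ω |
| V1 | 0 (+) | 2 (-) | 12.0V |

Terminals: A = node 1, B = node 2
Nodal analysis, taking node 2 as the 0 V reference.
Source V1 fixes V_0 = 12 V.
KCL at each unknown node (sum of currents leaving = 0; resistances in Ω):
  Node 1: (V_1 - 12)/75000 + (V_1 - 0)/39 = 0
Collecting terms: 0.02565 × V_1 = 0.00016  =>  V_1 = 0.006237 V
Power in each resistor, P = (ΔV)²/R:
  P_R1 = (12 - 0.006237)²/75000 = 0.001918 W
  P_R2 = (0.006237 - 0)²/39 = 0.0000009974 W
P_total = P_R1 + P_R2 = 0.001919 W

Final answer: 0.001919 W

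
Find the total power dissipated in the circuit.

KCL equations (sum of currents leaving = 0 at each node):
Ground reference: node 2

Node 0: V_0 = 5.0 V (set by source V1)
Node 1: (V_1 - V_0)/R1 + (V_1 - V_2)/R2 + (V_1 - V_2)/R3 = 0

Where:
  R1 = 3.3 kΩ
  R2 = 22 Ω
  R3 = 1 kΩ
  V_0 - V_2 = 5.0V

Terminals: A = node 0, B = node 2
Nodal analysis, taking node 2 as the 0 V reference.
Source V1 fixes V_0 = 5 V.
KCL at each unknown node (sum of currents leaving = 0; resistances in Ω):
  Node 1: (V_1 - 5)/3300 + (V_1 - 0)/22 + (V_1 - 0)/1000 = 0
Collecting terms: 0.04676 × V_1 = 0.001515  =>  V_1 = 0.0324 V
Power in each resistor, P = (ΔV)²/R:
  P_R1 = (5 - 0.0324)²/3300 = 0.007478 W
  P_R2 = (0.0324 - 0)²/22 = 0.00004773 W
  P_R3 = (0.0324 - 0)²/1000 = 0.00000105 W
P_total = P_R1 + P_R2 + P_R3 = 0.007527 W

Final answer: 0.007527 W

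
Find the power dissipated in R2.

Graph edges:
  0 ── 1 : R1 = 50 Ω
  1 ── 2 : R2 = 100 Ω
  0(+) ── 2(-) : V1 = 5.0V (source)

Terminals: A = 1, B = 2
Nodal analysis, taking node 2 as the 0 V reference.
Source V1 fixes V_0 = 5 V.
KCL at each unknown node (sum of currents leaving = 0; resistances in Ω):
  Node 1: (V_1 - 5)/50 + (V_1 - 0)/100 = 0
Collecting terms: 0.03 × V_1 = 0.1  =>  V_1 = 3.333 V
I_R2 = (V_1 - V_2)/R2 = (3.333 - 0)/100 = 0.03333 A
P_R2 = I_R2² × R2 = (0.03333)² × 100 = 0.1111 W

Final answer: 0.1111 W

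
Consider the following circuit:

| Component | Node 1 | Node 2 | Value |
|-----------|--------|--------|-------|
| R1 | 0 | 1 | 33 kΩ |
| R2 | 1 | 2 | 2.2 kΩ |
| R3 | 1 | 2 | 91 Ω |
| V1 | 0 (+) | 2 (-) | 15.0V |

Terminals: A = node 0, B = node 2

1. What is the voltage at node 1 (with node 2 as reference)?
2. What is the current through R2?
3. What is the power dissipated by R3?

Nodal analysis, taking node 2 as the 0 V reference.
Source V1 fixes V_0 = 15 V.
KCL at each unknown node (sum of currents leaving = 0; resistances in Ω):
  Node 1: (V_1 - 15)/33000 + (V_1 - 0)/2200 + (V_1 - 0)/91 = 0
Collecting terms: 0.01147 × V_1 = 0.0004545  =>  V_1 = 0.03962 V
Part 1:
  Read off the nodal solution: V_1 = 0.03962 V
Part 2:
  I_R2 = (V_1 - V_2)/R2 = (0.03962 - 0)/2200 = 0.00001801 A
  Magnitude: I_R2 = 0.00001801 A
Part 3:
  I_R3 = (V_1 - V_2)/R3 = (0.03962 - 0)/91 = 0.0004353 A
  P_R3 = I_R3² × R3 = (0.0004353)² × 91 = 0.00001725 W

Final answers:
1. V_1 = 0.03962 V
2. I_R2 = 1.801e-05 A
3. P_R3 = 1.725e-05 W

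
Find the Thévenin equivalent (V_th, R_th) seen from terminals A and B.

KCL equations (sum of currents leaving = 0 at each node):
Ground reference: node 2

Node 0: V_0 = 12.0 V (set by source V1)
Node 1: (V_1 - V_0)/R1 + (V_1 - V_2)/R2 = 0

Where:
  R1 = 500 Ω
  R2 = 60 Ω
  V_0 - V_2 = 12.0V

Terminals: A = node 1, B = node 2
Step 1 — V_th is the open-circuit voltage V_A - V_B (nothing connected across the terminals).
Nodal analysis, taking node 2 as the 0 V reference.
Source V1 fixes V_0 = 12 V.
KCL at each unknown node (sum of currents leaving = 0; resistances in Ω):
  Node 1: (V_1 - 12)/500 + (V_1 - 0)/60 = 0
Collecting terms: 0.01867 × V_1 = 0.024  =>  V_1 = 1.286 V
V_th = V_1 - V_2 = 1.286 - 0 = 1.286 V
Step 2 — R_th: zero the source — replace V1 by a short circuit (node 2 merges into node 0) — and find the resistance seen between A (node 1) and B (node 0).
Reduce the network between node 1 (A) and node 0 (B) by series/parallel combination:
  Rp1 = R1 ‖ R2 (parallel, both between nodes 0 and 1) = 1/(1/500 + 1/60) = 53.57 Ω
R_th = 53.57 Ω

Final answer: V_th = 1.286 V, R_th = 53.57 Ω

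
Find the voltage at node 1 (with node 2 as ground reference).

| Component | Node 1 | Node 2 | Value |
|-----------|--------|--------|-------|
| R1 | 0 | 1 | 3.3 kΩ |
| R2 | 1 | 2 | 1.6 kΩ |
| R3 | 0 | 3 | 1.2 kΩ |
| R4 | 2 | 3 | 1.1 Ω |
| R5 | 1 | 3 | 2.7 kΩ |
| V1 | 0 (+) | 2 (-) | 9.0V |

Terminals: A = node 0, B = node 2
Nodal analysis, taking node 2 as the 0 V reference.
Source V1 fixes V_0 = 9 V.
KCL at each unknown node (sum of currents leaving = 0; resistances in Ω):
  Node 1: (V_1 - 9)/3300 + (V_1 - 0)/1600 + (V_1 - V_3)/2700 = 0
  Node 3: (V_3 - 9)/1200 + (V_3 - 0)/1.1 + (V_3 - V_1)/2700 = 0
Collecting terms (coefficients in siemens):
  0.001298·V_1 - 0.0003704·V_3 = 0.002727
  0.9103·V_3 - 0.0003704·V_1 = 0.0075
Determinant D = (0.001298)(0.9103) - (-0.0003704)(-0.0003704) = 0.001182
V_1 = [(0.002727)(0.9103) - (-0.0003704)(0.0075)]/D = 2.103 V
V_3 = [(0.001298)(0.0075) - (0.002727)(-0.0003704)]/D = 0.009095 V
The requested potential is V_1 = 2.103 V.

Final answer: V_1 = 2.103 V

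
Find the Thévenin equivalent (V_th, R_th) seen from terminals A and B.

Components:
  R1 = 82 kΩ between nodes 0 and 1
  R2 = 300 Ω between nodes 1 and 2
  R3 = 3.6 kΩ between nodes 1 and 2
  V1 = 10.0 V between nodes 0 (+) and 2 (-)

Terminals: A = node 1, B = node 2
Step 1 — V_th is the open-circuit voltage V_A - V_B (nothing connected across the terminals).
Nodal analysis, taking node 2 as the 0 V reference.
Source V1 fixes V_0 = 10 V.
KCL at each unknown node (sum of currents leaving = 0; resistances in Ω):
  Node 1: (V_1 - 10)/82000 + (V_1 - 0)/300 + (V_1 - 0)/3600 = 0
Collecting terms: 0.003623 × V_1 = 0.000122  =>  V_1 = 0.03366 V
V_th = V_1 - V_2 = 0.03366 - 0 = 0.03366 V
Step 2 — R_th: zero the source — replace V1 by a short circuit (node 2 merges into node 0) — and find the resistance seen between A (node 1) and B (node 0).
Reduce the network between node 1 (A) and node 0 (B) by series/parallel combination:
  Rp1 = R1 ‖ R2 ‖ R3 (parallel, all between nodes 0 and 1) = 1/(1/82000 + 1/300 + 1/3600) = 276 Ω
R_th = 276 Ω

Final answer: V_th = 0.03366 V, R_th = 276 Ω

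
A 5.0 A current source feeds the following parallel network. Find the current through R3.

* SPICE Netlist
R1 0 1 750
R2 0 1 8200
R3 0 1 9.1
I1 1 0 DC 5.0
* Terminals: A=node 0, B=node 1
All resistors sit directly between nodes 0 and 1, so they are in parallel and share one voltage V; the full source current 5 A splits among them.
1/R_par = 1/750 + 1/8200 + 1/9.1 = 0.1113 S  =>  R_par = 8.981 Ω
V = I × R_par = 5 × 8.981 = 44.91 V
I_R3 = V/R3 = 44.91/9.1 = 4.935 A

Final answer: 4.935 A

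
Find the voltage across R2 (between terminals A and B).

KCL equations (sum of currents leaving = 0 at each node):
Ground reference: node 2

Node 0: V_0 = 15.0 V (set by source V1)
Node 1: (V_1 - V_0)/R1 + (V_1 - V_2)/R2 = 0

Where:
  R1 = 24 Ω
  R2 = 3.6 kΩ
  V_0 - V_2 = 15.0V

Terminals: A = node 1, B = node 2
R1 and R2 are in series across V1 (node 0 → node 1 → node 2), and the output A–B is taken across R2, so this is a voltage divider.
Series current: I = V1/(R1 + R2) = 15/(24 + 3600) = 15/3624 = 0.004139 A
V_R2 = I × R2 = V1 × R2/(R1 + R2) = 15 × 3600/3624 = 14.9 V

Final answer: 14.9 V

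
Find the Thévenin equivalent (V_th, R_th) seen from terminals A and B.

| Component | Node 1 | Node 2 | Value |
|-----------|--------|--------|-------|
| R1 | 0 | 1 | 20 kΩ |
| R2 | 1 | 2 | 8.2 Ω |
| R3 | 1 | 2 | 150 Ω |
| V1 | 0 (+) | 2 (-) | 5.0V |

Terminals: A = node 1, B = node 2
Step 1 — V_th is the open-circuit voltage V_A - V_B (nothing connected across the terminals).
Nodal analysis, taking node 2 as the 0 V reference.
Source V1 fixes V_0 = 5 V.
KCL at each unknown node (sum of currents leaving = 0; resistances in Ω):
  Node 1: (V_1 - 5)/20000 + (V_1 - 0)/8.2 + (V_1 - 0)/150 = 0
Collecting terms: 0.1287 × V_1 = 0.00025  =>  V_1 = 0.001943 V
V_th = V_1 - V_2 = 0.001943 - 0 = 0.001943 V
Step 2 — R_th: zero the source — replace V1 by a short circuit (node 2 merges into node 0) — and find the resistance seen between A (node 1) and B (node 0).
Reduce the network between node 1 (A) and node 0 (B) by series/parallel combination:
  Rp1 = R1 ‖ R2 ‖ R3 (parallel, all between nodes 0 and 1) = 1/(1/20000 + 1/8.2 + 1/150) = 7.772 Ω
R_th = 7.772 Ω

Final answer: V_th = 0.001943 V, R_th = 7.772 Ω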